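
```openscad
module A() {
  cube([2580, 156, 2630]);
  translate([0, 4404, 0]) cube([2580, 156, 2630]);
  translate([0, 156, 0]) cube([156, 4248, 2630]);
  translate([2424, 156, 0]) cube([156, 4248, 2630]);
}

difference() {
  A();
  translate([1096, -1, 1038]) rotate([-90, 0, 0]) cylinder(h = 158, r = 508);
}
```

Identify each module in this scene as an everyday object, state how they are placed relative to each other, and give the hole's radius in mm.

The subtracted cylinder has r = 508 mm.

A is a house frame. The house frame has a circular hole through its front wall. The hole's radius is 508 mm.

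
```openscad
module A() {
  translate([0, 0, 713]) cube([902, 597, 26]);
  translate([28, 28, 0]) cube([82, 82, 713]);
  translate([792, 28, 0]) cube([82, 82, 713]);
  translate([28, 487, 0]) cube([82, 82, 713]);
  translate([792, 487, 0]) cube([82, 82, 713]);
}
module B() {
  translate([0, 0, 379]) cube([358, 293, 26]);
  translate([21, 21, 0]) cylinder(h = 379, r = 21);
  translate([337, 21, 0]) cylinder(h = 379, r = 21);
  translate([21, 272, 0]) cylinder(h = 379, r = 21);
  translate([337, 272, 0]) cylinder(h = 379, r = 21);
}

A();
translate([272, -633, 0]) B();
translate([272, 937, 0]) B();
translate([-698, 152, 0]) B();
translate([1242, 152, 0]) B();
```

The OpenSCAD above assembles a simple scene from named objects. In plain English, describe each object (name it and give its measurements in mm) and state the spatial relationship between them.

A is a rectangular dining table. The top is 902×597×26 mm with its upper surface at z = 739 mm. It stands on four 82×82 mm square legs, each inset 28 mm from the nearest pair of top edges, running from the floor to the underside of the top.

B is a four-legged stool. The seat is 358×293 mm, 26 mm thick, top at z = 405 mm. It stands on four round legs, each 42 mm in diameter, from z = 0 to the seat underside, each leg's axis is inset half a diameter from the nearest pair of seat edges (so the leg's bounding box is flush with the corner).

Four stools sit around the table at the −y, +y, −x, +x sides.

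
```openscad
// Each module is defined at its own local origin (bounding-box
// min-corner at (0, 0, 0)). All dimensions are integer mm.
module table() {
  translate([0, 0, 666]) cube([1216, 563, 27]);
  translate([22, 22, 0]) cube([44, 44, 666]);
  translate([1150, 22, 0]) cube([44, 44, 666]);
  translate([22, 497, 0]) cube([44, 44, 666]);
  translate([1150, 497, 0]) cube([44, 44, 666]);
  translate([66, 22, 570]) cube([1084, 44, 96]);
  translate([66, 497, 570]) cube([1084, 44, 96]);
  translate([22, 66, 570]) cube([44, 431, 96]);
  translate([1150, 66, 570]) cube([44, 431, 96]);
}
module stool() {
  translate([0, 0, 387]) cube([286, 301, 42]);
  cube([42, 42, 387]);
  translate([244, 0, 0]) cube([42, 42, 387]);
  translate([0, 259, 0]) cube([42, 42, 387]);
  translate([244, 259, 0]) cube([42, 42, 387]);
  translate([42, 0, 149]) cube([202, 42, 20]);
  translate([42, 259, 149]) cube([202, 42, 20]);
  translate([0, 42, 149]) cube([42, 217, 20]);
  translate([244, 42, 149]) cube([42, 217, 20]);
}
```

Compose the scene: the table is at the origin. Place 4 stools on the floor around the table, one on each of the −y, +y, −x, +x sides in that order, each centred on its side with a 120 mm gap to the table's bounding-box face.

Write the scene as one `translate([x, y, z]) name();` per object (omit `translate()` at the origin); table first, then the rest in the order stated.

table();
translate([465, -421, 0]) stool();
translate([465, 683, 0]) stool();
translate([-406, 131, 0]) stool();
translate([1336, 131, 0]) stool();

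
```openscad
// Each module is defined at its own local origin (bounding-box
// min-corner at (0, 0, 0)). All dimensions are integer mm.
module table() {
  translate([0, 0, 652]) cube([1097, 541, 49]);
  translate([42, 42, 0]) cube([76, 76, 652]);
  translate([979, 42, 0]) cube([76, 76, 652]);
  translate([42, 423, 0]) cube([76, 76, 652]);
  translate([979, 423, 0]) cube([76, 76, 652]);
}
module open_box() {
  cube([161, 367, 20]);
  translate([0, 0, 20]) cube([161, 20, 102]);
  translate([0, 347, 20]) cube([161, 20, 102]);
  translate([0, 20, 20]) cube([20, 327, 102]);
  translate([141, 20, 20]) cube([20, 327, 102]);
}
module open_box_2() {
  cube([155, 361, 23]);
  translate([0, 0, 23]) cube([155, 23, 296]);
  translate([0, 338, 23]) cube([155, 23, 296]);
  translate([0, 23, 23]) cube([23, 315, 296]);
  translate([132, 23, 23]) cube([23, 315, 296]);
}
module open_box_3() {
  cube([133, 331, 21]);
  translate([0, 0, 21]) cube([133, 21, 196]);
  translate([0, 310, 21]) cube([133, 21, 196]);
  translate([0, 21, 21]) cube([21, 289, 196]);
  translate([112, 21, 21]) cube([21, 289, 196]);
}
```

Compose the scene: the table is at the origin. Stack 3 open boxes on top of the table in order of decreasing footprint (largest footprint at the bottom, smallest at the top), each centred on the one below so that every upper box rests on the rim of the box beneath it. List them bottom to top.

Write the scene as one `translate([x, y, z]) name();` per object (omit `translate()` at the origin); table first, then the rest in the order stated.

table();
translate([468, 87, 701]) open_box();
translate([471, 90, 823]) open_box_2();
translate([482, 105, 1142]) open_box_3();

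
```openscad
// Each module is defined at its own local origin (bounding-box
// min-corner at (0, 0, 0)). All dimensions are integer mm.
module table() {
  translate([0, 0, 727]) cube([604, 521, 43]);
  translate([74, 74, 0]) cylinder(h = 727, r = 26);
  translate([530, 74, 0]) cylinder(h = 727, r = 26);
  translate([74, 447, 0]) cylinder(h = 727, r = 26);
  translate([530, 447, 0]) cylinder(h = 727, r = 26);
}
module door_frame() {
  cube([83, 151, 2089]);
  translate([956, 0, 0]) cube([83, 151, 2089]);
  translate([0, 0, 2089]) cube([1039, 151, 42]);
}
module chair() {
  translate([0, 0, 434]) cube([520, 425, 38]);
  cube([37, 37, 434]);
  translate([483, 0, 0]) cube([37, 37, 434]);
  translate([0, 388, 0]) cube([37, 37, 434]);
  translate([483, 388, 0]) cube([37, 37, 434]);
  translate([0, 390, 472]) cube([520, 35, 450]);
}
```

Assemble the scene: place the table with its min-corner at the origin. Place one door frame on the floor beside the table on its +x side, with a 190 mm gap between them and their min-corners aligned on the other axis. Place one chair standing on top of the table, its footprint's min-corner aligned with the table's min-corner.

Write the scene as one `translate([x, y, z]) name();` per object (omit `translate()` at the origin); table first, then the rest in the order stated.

table();
translate([794, 0, 0]) door_frame();
translate([0, 0, 770]) chair();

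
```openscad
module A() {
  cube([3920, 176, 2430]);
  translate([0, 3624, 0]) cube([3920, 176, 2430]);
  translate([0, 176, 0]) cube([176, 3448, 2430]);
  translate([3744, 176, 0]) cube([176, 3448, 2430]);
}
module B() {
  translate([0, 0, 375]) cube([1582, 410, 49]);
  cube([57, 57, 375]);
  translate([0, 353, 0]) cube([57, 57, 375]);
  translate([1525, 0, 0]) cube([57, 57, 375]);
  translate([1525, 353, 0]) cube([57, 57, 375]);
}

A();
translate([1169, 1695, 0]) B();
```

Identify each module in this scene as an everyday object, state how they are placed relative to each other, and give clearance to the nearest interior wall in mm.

A is a house frame. B is a bench. The bench sits inside the house frame, centred. The clearance to the nearest interior wall is 993 mm.

Clearances: x = 993, y = 1519; minimum 993 mm.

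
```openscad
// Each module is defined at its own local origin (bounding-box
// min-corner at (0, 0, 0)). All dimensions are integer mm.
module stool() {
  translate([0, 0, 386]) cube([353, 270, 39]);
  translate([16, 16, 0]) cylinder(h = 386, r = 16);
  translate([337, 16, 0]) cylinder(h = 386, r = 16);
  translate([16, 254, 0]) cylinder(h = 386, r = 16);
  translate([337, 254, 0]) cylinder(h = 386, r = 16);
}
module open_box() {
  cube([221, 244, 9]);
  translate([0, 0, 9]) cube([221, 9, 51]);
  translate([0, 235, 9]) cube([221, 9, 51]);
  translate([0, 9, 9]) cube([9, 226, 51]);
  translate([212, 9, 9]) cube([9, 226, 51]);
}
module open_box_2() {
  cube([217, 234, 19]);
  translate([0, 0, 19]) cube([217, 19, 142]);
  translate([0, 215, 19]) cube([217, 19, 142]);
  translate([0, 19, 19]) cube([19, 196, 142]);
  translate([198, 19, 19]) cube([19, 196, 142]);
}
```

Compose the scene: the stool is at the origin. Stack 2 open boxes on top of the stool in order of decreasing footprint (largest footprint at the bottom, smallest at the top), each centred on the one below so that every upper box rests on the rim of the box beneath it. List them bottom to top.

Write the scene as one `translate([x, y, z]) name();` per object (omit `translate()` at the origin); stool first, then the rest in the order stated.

stool();
translate([66, 13, 425]) open_box();
translate([68, 18, 485]) open_box_2();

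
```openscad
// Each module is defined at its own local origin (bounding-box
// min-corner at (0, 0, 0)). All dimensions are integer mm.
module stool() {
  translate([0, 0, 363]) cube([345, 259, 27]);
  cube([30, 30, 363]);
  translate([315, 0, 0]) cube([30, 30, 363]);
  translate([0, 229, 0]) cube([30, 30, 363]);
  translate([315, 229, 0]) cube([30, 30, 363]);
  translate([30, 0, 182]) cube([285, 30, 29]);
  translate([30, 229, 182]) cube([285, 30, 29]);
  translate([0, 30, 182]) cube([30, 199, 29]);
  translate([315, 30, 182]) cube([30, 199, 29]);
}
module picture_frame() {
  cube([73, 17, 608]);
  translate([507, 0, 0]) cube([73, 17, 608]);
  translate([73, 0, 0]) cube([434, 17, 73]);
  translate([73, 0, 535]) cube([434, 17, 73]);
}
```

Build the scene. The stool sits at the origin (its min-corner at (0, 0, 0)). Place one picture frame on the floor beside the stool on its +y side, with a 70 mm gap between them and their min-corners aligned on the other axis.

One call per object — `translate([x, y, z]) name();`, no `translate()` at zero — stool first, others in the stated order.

stool();
translate([0, 329, 0]) picture_frame();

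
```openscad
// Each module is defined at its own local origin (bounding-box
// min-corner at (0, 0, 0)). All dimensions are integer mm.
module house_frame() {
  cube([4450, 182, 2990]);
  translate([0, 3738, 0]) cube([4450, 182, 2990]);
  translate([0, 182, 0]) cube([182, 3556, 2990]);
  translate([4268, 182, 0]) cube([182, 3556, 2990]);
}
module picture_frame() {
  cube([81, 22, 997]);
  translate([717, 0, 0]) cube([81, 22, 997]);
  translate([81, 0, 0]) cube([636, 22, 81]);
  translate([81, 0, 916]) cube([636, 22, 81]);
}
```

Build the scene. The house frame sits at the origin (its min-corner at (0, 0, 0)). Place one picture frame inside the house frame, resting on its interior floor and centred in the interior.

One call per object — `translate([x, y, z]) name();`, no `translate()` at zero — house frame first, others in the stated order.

house_frame();
translate([1826, 1949, 0]) picture_frame();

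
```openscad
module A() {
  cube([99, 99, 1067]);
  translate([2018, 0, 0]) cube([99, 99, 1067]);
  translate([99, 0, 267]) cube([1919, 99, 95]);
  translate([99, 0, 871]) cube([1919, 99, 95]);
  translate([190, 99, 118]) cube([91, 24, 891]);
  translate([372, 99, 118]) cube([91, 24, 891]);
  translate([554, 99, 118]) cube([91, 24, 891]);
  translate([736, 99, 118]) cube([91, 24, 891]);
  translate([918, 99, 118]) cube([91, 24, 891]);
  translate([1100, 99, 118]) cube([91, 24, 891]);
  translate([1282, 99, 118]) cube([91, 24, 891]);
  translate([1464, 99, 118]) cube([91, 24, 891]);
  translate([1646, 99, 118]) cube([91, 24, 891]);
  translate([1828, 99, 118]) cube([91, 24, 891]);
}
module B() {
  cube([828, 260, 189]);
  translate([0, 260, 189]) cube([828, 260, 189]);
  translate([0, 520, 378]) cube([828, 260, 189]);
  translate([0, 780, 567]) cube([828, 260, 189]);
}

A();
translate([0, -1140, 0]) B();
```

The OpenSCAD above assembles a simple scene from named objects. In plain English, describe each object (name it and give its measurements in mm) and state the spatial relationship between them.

A is a fence section. Two 99×99 mm posts, 1067 mm tall, stand on the floor with a clear span of 1919 mm between their inner faces. Two horizontal rails of 99×95 mm section span the gap between the posts with their undersides at z = 267 mm and z = 871 mm, flush with the posts' −y face. 10 pickets, each 91 mm wide, 24 mm thick and 891 mm tall, are fixed to the +y face of the rails with their bottoms at z = 118 mm, evenly spaced across the span with equal gaps (rounded down to the nearest mm) at the −x end and between each pair — any rounding remainder accumulates at the +x end.

B is a straight staircase of 4 solid steps. Each step is 828 mm wide (x), 260 mm deep (y, the going) and 189 mm tall (the rise). The first step rests on the floor; each subsequent step sits one going further in +y and one rise higher in +z, directly behind and above the previous step with no overlap.

The staircase is on the floor beside the fence section on its −y side.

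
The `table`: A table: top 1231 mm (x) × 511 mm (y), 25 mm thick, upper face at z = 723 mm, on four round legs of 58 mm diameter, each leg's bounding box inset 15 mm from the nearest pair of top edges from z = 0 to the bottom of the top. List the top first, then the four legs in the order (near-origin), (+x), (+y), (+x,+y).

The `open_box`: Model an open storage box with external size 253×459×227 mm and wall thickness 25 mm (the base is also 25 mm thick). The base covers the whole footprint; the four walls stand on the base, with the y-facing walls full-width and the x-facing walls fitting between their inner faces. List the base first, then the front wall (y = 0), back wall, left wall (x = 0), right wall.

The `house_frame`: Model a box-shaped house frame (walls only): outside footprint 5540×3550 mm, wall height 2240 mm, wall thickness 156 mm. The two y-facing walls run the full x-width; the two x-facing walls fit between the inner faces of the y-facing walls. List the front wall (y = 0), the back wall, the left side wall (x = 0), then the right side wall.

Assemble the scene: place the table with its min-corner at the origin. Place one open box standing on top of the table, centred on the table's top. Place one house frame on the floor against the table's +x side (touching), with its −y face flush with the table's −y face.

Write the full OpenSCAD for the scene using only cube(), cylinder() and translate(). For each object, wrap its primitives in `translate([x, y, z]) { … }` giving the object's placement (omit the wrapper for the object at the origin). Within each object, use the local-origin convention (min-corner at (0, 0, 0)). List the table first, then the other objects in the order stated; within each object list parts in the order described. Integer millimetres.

translate([0, 0, 698]) cube([1231, 511, 25]);
translate([44, 44, 0]) cylinder(h = 698, r = 29);
translate([1187, 44, 0]) cylinder(h = 698, r = 29);
translate([44, 467, 0]) cylinder(h = 698, r = 29);
translate([1187, 467, 0]) cylinder(h = 698, r = 29);
translate([489, 26, 723]) {
  cube([253, 459, 25]);
  translate([0, 0, 25]) cube([253, 25, 202]);
  translate([0, 434, 25]) cube([253, 25, 202]);
  translate([0, 25, 25]) cube([25, 409, 202]);
  translate([228, 25, 25]) cube([25, 409, 202]);
}
translate([1231, 0, 0]) {
  cube([5540, 156, 2240]);
  translate([0, 3394, 0]) cube([5540, 156, 2240]);
  translate([0, 156, 0]) cube([156, 3238, 2240]);
  translate([5384, 156, 0]) cube([156, 3238, 2240]);
}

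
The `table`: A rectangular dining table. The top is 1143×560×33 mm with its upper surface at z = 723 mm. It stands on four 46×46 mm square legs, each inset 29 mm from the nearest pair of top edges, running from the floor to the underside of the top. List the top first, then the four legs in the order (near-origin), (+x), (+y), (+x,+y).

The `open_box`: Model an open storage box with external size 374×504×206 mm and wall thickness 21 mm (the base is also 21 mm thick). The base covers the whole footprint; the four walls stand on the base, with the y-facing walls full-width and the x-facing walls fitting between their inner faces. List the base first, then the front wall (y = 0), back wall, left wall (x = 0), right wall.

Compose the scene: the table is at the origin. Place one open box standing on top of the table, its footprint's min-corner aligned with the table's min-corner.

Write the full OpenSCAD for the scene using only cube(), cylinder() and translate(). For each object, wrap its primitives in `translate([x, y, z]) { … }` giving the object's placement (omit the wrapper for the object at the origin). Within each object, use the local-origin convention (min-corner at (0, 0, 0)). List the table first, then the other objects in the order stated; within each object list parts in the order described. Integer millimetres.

translate([0, 0, 690]) cube([1143, 560, 33]);
translate([29, 29, 0]) cube([46, 46, 690]);
translate([1068, 29, 0]) cube([46, 46, 690]);
translate([29, 485, 0]) cube([46, 46, 690]);
translate([1068, 485, 0]) cube([46, 46, 690]);
translate([0, 0, 723]) {
  cube([374, 504, 21]);
  translate([0, 0, 21]) cube([374, 21, 185]);
  translate([0, 483, 21]) cube([374, 21, 185]);
  translate([0, 21, 21]) cube([21, 462, 185]);
  translate([353, 21, 21]) cube([21, 462, 185]);
}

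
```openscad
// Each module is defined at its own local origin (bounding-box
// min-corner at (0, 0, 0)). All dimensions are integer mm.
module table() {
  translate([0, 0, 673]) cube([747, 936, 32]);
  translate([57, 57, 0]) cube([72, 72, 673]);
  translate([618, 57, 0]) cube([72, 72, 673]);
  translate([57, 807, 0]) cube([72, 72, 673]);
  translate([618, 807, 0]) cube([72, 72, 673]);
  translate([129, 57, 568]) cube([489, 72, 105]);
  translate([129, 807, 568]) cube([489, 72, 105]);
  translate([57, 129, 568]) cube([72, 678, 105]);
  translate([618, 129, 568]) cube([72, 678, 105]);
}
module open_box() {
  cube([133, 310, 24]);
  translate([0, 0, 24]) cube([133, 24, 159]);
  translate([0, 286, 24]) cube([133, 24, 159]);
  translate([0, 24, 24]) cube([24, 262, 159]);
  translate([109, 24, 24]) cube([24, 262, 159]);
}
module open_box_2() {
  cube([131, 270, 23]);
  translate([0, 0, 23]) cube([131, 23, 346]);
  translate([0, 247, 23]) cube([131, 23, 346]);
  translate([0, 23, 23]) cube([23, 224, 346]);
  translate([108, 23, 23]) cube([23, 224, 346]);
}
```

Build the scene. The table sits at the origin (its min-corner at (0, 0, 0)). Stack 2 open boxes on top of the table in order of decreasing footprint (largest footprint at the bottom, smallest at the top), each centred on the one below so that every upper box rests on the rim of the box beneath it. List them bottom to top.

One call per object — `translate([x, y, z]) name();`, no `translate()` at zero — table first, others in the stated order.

table();
translate([307, 313, 705]) open_box();
translate([308, 333, 888]) open_box_2();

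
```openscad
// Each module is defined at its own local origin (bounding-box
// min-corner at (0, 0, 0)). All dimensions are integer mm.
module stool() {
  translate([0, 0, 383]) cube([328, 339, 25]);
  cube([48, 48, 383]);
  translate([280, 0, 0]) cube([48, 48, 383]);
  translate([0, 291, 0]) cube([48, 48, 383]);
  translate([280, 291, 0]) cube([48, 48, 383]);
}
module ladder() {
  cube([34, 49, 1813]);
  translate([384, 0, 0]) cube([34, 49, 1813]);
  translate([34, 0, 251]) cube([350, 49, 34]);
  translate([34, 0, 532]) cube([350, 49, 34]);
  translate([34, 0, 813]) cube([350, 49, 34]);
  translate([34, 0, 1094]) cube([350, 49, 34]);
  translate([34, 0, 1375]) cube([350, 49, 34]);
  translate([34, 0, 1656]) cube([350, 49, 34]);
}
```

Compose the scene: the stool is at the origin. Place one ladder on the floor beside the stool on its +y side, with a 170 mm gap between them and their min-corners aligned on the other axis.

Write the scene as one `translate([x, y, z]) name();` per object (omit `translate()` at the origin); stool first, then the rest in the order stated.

stool();
translate([0, 509, 0]) ladder();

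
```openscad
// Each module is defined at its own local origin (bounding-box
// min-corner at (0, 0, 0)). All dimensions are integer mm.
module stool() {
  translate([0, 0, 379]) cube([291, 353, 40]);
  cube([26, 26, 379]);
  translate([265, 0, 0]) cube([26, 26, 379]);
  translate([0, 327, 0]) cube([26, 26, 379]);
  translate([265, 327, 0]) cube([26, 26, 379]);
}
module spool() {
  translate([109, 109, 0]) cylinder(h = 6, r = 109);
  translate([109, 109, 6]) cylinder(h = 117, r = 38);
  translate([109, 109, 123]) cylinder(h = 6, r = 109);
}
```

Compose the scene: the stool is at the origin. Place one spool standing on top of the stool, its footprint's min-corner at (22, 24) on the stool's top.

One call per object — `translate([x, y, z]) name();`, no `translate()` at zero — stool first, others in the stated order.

stool();
translate([22, 24, 419]) spool();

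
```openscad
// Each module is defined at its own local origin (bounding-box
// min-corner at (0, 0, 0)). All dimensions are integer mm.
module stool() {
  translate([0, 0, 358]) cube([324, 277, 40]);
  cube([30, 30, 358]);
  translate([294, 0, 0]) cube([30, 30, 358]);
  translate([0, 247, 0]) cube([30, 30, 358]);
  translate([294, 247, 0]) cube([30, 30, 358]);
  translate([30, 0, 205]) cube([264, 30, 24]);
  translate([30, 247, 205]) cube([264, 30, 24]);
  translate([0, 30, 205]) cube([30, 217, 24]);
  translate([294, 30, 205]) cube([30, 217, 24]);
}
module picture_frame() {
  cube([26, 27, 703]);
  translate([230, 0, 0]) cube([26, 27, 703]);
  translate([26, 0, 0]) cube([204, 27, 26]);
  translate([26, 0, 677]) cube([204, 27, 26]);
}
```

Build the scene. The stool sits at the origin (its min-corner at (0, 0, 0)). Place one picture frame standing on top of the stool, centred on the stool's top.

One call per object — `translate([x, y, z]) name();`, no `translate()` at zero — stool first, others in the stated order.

stool();
translate([34, 125, 398]) picture_frame();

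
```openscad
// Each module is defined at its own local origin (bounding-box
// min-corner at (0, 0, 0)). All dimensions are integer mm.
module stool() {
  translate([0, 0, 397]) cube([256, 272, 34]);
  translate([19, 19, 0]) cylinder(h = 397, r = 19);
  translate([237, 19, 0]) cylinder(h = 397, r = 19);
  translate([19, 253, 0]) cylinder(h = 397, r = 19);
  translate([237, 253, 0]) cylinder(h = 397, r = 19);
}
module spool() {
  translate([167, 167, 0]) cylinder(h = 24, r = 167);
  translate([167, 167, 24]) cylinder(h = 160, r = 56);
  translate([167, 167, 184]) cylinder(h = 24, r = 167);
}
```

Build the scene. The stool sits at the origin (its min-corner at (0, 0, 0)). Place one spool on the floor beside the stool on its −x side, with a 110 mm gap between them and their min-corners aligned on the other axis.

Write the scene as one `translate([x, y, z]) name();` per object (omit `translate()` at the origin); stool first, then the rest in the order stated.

stool();
translate([-444, 0, 0]) spool();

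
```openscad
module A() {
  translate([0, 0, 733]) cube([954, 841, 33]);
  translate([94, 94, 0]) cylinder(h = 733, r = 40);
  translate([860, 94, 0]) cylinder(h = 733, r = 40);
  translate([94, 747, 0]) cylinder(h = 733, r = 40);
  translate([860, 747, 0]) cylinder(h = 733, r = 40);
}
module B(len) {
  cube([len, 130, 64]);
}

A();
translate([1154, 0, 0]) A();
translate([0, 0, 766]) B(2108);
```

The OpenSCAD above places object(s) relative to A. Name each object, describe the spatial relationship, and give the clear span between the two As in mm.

A is a table. B is a beam. A beam spans the tops of two tables. The clear span between the two tables is 200 mm.

Second table starts at x = 1154; first ends at x = 954; clear span = 1154 − 954 = 200 mm.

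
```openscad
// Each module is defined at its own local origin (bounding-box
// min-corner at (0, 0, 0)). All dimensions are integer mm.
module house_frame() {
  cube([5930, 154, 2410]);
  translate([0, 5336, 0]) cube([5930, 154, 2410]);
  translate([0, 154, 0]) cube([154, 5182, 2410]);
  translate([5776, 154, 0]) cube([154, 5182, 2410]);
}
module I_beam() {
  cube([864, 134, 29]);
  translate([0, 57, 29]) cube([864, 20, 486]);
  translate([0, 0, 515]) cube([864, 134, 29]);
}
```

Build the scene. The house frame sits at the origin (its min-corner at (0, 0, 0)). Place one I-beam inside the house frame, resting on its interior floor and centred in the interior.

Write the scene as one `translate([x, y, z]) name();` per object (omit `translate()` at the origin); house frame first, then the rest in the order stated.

house_frame();
translate([2533, 2678, 0]) I_beam();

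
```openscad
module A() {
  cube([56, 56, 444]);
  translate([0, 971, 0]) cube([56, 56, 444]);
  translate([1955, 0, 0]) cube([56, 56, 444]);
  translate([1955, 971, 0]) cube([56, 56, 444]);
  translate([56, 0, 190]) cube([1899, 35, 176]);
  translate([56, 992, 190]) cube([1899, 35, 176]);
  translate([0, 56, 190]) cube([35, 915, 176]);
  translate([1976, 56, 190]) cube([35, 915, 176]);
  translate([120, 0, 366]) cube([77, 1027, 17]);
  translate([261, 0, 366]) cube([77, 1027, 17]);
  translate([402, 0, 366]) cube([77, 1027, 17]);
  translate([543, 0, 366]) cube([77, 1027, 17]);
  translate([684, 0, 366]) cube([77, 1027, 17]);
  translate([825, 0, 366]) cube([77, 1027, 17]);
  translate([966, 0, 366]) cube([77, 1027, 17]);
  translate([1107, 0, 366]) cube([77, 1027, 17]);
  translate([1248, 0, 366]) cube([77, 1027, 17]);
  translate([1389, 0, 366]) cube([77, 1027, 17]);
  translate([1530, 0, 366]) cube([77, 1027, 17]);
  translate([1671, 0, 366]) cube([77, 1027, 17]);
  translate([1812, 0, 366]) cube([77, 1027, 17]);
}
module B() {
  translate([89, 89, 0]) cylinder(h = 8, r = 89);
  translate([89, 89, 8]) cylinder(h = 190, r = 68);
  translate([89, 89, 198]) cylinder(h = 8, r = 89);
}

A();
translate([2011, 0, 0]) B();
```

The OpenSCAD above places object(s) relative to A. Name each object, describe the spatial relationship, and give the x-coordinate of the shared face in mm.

A is a bed frame. B is a spool. The spool is against the bed frame's +x side, with their −y faces flush. The x-coordinate of the shared face is 2011 mm.

The bed frame's +x face and the spool's −x face are both at x = 2011 mm.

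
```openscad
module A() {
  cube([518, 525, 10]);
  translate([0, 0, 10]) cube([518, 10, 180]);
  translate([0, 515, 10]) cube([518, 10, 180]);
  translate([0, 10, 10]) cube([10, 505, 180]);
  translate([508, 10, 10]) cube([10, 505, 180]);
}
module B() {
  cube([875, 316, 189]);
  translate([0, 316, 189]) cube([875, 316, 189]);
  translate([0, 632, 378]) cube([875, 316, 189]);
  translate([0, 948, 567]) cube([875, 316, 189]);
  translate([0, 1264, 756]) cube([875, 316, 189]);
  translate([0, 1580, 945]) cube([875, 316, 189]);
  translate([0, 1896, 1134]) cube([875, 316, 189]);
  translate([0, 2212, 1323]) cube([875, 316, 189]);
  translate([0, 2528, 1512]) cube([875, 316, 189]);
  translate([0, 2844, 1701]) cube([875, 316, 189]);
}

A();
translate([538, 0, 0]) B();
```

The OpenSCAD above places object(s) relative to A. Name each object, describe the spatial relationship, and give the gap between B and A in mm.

A is an open box. B is a staircase. The staircase is on the floor beside the open box on its +x side. The gap between the staircase and the open box is 20 mm.

The staircase's nearest face is 20 mm from the open box's +x face.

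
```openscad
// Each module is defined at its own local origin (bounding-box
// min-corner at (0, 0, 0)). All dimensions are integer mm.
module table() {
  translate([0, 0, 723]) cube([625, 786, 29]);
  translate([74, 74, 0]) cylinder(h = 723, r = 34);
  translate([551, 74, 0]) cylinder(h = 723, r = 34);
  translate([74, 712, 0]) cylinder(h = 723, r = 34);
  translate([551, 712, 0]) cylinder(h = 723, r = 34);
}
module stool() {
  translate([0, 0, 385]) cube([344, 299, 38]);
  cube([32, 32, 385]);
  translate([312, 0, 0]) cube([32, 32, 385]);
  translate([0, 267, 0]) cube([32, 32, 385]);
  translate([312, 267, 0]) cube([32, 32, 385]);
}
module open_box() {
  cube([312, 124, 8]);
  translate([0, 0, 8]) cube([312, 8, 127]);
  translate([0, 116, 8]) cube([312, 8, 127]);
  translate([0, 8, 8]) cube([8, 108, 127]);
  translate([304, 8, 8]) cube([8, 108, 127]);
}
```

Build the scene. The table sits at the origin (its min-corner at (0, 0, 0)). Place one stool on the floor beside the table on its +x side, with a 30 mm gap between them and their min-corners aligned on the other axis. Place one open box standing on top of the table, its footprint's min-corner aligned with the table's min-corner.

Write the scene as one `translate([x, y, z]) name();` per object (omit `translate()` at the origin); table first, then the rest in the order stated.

table();
translate([655, 0, 0]) stool();
translate([0, 0, 752]) open_box();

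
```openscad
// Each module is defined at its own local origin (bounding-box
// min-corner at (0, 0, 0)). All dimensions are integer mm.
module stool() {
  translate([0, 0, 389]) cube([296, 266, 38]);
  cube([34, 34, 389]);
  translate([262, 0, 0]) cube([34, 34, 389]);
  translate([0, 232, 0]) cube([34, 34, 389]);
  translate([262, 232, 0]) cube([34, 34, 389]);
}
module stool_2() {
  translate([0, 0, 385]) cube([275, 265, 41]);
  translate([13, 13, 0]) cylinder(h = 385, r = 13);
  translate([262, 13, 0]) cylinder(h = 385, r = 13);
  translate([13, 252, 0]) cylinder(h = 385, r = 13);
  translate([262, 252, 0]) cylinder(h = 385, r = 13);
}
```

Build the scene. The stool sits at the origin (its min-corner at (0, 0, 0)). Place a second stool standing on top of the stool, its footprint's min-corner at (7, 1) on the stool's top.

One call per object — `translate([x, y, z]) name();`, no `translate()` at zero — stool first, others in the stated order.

stool();
translate([7, 1, 427]) stool_2();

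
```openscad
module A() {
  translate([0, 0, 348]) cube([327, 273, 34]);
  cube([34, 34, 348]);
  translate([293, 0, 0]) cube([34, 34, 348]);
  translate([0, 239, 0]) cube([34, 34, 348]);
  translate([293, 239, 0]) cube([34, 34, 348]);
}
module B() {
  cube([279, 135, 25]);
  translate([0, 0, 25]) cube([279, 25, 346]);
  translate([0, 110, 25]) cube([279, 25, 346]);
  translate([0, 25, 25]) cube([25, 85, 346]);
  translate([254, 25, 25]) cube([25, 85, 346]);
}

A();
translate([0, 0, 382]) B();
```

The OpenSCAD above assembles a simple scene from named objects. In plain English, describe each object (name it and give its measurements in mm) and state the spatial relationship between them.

A is a four-legged stool. The seat is a 327×273×34 mm slab whose top surface is at z = 382 mm; four square legs, each 34×34 mm in cross-section, run from the floor (z = 0) to the underside of the seat, each flush with a corner of the seat.

B is an open-topped rectangular box: outside dimensions 279×135×371 mm, with a uniform wall and base thickness of 25 mm. The base is a full 279×135 slab on the floor; four walls sit on top of the base. The front and back walls (the −y and +y sides) span the full width; the two side walls fit between them.

The open box is on top of the stool.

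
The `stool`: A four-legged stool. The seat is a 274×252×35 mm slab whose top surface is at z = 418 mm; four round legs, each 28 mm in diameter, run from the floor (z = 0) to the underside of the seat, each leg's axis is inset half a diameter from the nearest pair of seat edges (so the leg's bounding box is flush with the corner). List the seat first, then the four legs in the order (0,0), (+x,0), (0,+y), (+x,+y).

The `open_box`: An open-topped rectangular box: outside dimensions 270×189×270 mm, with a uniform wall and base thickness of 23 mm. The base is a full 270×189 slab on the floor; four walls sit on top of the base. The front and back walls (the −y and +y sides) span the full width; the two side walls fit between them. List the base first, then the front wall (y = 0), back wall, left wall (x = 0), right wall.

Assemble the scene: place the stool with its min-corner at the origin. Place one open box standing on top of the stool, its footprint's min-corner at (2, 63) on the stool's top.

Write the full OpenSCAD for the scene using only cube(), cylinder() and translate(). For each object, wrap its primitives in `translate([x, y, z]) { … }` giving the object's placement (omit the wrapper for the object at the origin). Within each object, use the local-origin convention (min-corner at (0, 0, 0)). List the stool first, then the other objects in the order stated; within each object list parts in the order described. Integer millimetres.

translate([0, 0, 383]) cube([274, 252, 35]);
translate([14, 14, 0]) cylinder(h = 383, r = 14);
translate([260, 14, 0]) cylinder(h = 383, r = 14);
translate([14, 238, 0]) cylinder(h = 383, r = 14);
translate([260, 238, 0]) cylinder(h = 383, r = 14);
translate([2, 63, 418]) {
  cube([270, 189, 23]);
  translate([0, 0, 23]) cube([270, 23, 247]);
  translate([0, 166, 23]) cube([270, 23, 247]);
  translate([0, 23, 23]) cube([23, 143, 247]);
  translate([247, 23, 23]) cube([23, 143, 247]);
}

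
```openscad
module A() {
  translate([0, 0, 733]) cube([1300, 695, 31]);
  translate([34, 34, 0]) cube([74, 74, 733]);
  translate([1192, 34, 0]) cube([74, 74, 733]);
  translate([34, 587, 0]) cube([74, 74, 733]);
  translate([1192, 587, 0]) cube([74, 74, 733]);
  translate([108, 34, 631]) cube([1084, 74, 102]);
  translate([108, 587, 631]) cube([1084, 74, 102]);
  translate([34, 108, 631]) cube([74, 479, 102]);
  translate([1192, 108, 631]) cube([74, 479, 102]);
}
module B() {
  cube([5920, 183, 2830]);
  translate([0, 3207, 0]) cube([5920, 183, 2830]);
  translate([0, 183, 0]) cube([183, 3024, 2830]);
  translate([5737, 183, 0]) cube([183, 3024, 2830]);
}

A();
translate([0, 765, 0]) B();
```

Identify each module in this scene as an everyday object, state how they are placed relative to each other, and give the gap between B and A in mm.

The house frame's nearest face is 70 mm from the table's +y face.

A is a table. B is a house frame. The house frame is on the floor beside the table on its +y side. The gap between the house frame and the table is 70 mm.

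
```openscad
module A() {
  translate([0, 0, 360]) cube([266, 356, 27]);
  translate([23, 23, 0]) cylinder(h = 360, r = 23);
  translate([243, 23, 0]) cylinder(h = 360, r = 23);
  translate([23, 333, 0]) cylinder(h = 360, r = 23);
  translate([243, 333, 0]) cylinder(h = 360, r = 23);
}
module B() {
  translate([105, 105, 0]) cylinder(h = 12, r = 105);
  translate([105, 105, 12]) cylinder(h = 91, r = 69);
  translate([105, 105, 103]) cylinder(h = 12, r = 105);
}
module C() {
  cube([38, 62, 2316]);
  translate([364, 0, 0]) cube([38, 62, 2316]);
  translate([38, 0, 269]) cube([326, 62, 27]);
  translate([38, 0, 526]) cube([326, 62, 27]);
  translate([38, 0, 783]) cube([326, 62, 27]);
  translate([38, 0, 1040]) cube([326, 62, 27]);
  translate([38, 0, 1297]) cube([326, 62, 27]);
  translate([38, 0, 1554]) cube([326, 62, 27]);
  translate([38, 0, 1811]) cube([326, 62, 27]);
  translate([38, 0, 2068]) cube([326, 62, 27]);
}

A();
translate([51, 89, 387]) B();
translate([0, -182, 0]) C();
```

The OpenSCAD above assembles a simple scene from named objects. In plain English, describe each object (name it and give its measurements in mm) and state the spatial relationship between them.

A is a four-legged stool. The seat is 266×356 mm, 27 mm thick, top at z = 387 mm. It stands on four round legs, each 46 mm in diameter, from z = 0 to the seat underside, each leg's axis is inset half a diameter from the nearest pair of seat edges (so the leg's bounding box is flush with the corner).

B is a spool: two coaxial disc flanges of radius 105 mm and thickness 12 mm, joined by a core cylinder of radius 69 mm and height 91 mm. The lower flange rests on z = 0 and the three cylinders share a vertical axis.

C is a straight ladder. Two 38×62 mm vertical rails, 2316 mm tall, stand 402 mm apart (outside-to-outside) with their front faces coplanar on the −y side. 8 rungs, each 62 mm deep and 27 mm tall, span between the inner faces of the rails, front faces flush with the rails. The lowest rung's underside is at z = 269 mm and rungs are spaced 257 mm apart (underside to underside).

The spool is on top of the stool. The ladder is on the floor beside the stool on its −y side.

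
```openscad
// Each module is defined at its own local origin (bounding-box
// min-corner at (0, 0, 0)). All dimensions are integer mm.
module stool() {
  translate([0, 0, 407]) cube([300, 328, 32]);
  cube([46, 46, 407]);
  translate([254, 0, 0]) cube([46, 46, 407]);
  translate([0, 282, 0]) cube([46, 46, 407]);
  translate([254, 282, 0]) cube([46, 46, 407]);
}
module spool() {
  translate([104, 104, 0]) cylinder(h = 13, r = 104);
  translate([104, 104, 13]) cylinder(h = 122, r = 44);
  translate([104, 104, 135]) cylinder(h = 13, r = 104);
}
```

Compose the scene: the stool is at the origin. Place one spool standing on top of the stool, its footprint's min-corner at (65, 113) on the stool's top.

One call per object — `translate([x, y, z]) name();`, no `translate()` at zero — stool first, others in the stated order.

stool();
translate([65, 113, 439]) spool();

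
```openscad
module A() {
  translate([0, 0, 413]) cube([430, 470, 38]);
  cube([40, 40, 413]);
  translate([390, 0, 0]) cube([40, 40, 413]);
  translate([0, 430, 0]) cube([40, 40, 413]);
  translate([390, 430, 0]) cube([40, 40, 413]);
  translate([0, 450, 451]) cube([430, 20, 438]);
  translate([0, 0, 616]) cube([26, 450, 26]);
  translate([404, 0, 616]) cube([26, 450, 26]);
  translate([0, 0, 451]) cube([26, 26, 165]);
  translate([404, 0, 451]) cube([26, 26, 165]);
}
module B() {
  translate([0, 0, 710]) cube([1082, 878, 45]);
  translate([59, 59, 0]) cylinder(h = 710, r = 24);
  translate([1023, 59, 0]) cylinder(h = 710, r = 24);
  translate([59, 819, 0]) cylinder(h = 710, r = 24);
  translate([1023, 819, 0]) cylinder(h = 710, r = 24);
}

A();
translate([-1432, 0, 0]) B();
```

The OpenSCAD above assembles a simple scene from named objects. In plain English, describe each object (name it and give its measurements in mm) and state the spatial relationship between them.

A is a chair. The seat is a 430×470×38 mm slab with its top at z = 451 mm, on four 40×40 mm corner legs (flush with the seat edges, standing on z = 0). A flat backrest 20 mm thick, 438 mm tall, spans the full seat width and rises from the seat top along its +y edge, rear face flush with the rear of the seat. Two armrests of 26×26 mm section run along each side from the seat's front edge to the front of the backrest, top faces 191 mm above the seat top and outer faces flush with the seat's x-edges; a 26×26 mm post under the front of each armrest stands on the seat at the front corner.

B is a table: top 1082 mm (x) × 878 mm (y), 45 mm thick, upper face at z = 755 mm, on four round legs of 48 mm diameter, each leg's bounding box inset 35 mm from the nearest pair of top edges, running from z = 0 to the bottom of the top.

The table is on the floor beside the chair on its −x side.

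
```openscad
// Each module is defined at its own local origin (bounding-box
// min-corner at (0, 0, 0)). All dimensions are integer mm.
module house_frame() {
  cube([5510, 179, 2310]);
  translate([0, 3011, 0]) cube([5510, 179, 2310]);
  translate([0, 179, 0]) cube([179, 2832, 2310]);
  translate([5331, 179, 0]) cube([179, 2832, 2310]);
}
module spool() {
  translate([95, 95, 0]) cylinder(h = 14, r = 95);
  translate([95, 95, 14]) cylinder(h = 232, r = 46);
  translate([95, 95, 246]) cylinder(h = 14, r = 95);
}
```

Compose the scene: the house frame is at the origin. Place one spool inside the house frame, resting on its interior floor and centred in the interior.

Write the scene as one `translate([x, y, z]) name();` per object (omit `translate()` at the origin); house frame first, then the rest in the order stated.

house_frame();
translate([2660, 1500, 0]) spool();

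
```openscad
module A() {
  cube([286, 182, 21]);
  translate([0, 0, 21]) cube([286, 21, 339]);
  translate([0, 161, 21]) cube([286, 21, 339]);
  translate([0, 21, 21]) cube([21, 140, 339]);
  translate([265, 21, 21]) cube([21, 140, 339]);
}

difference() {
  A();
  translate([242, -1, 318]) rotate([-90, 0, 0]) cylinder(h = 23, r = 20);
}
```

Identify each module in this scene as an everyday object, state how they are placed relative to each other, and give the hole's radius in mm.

The subtracted cylinder has r = 20 mm.

A is an open box. The open box has a circular hole through its front wall. The hole's radius is 20 mm.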